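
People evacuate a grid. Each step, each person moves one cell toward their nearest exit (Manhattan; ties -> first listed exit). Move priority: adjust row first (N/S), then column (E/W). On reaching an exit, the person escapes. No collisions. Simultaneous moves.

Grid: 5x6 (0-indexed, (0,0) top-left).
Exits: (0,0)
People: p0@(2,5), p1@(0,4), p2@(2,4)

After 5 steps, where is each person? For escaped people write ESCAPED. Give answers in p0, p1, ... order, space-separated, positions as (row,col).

Step 1: p0:(2,5)->(1,5) | p1:(0,4)->(0,3) | p2:(2,4)->(1,4)
Step 2: p0:(1,5)->(0,5) | p1:(0,3)->(0,2) | p2:(1,4)->(0,4)
Step 3: p0:(0,5)->(0,4) | p1:(0,2)->(0,1) | p2:(0,4)->(0,3)
Step 4: p0:(0,4)->(0,3) | p1:(0,1)->(0,0)->EXIT | p2:(0,3)->(0,2)
Step 5: p0:(0,3)->(0,2) | p1:escaped | p2:(0,2)->(0,1)

(0,2) ESCAPED (0,1)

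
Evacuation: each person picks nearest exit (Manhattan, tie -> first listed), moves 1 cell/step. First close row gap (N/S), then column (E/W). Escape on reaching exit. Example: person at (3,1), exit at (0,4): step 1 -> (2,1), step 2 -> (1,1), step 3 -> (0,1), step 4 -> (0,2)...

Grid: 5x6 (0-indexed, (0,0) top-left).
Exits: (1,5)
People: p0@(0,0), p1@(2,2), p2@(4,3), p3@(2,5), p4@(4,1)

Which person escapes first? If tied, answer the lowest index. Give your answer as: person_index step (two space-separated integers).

Step 1: p0:(0,0)->(1,0) | p1:(2,2)->(1,2) | p2:(4,3)->(3,3) | p3:(2,5)->(1,5)->EXIT | p4:(4,1)->(3,1)
Step 2: p0:(1,0)->(1,1) | p1:(1,2)->(1,3) | p2:(3,3)->(2,3) | p3:escaped | p4:(3,1)->(2,1)
Step 3: p0:(1,1)->(1,2) | p1:(1,3)->(1,4) | p2:(2,3)->(1,3) | p3:escaped | p4:(2,1)->(1,1)
Step 4: p0:(1,2)->(1,3) | p1:(1,4)->(1,5)->EXIT | p2:(1,3)->(1,4) | p3:escaped | p4:(1,1)->(1,2)
Step 5: p0:(1,3)->(1,4) | p1:escaped | p2:(1,4)->(1,5)->EXIT | p3:escaped | p4:(1,2)->(1,3)
Step 6: p0:(1,4)->(1,5)->EXIT | p1:escaped | p2:escaped | p3:escaped | p4:(1,3)->(1,4)
Step 7: p0:escaped | p1:escaped | p2:escaped | p3:escaped | p4:(1,4)->(1,5)->EXIT
Exit steps: [6, 4, 5, 1, 7]
First to escape: p3 at step 1

Answer: 3 1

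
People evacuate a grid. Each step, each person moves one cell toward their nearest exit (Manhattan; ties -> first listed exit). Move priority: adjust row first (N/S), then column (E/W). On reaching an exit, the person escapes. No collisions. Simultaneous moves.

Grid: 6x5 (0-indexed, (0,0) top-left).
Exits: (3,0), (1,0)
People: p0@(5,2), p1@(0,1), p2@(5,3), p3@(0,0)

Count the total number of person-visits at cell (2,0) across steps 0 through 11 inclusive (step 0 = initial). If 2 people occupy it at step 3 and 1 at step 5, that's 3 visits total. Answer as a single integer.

Answer: 0

Derivation:
Step 0: p0@(5,2) p1@(0,1) p2@(5,3) p3@(0,0) -> at (2,0): 0 [-], cum=0
Step 1: p0@(4,2) p1@(1,1) p2@(4,3) p3@ESC -> at (2,0): 0 [-], cum=0
Step 2: p0@(3,2) p1@ESC p2@(3,3) p3@ESC -> at (2,0): 0 [-], cum=0
Step 3: p0@(3,1) p1@ESC p2@(3,2) p3@ESC -> at (2,0): 0 [-], cum=0
Step 4: p0@ESC p1@ESC p2@(3,1) p3@ESC -> at (2,0): 0 [-], cum=0
Step 5: p0@ESC p1@ESC p2@ESC p3@ESC -> at (2,0): 0 [-], cum=0
Total visits = 0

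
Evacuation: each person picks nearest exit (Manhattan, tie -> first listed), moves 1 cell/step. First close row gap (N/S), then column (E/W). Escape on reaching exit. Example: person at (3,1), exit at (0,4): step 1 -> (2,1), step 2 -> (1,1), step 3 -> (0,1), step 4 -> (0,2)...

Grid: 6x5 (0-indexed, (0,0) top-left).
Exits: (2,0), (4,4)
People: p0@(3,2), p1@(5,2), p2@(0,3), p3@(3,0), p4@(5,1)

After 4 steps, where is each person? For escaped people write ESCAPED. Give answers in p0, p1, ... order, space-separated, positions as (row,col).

Step 1: p0:(3,2)->(2,2) | p1:(5,2)->(4,2) | p2:(0,3)->(1,3) | p3:(3,0)->(2,0)->EXIT | p4:(5,1)->(4,1)
Step 2: p0:(2,2)->(2,1) | p1:(4,2)->(4,3) | p2:(1,3)->(2,3) | p3:escaped | p4:(4,1)->(3,1)
Step 3: p0:(2,1)->(2,0)->EXIT | p1:(4,3)->(4,4)->EXIT | p2:(2,3)->(2,2) | p3:escaped | p4:(3,1)->(2,1)
Step 4: p0:escaped | p1:escaped | p2:(2,2)->(2,1) | p3:escaped | p4:(2,1)->(2,0)->EXIT

ESCAPED ESCAPED (2,1) ESCAPED ESCAPED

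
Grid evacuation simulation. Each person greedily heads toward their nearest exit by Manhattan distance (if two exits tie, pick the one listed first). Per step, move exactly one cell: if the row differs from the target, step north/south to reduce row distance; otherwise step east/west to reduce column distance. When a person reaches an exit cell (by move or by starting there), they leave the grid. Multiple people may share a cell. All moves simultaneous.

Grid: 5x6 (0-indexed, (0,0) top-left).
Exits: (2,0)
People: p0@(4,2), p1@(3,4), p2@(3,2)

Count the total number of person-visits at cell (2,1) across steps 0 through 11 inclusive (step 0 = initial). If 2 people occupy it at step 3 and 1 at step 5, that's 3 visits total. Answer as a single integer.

Step 0: p0@(4,2) p1@(3,4) p2@(3,2) -> at (2,1): 0 [-], cum=0
Step 1: p0@(3,2) p1@(2,4) p2@(2,2) -> at (2,1): 0 [-], cum=0
Step 2: p0@(2,2) p1@(2,3) p2@(2,1) -> at (2,1): 1 [p2], cum=1
Step 3: p0@(2,1) p1@(2,2) p2@ESC -> at (2,1): 1 [p0], cum=2
Step 4: p0@ESC p1@(2,1) p2@ESC -> at (2,1): 1 [p1], cum=3
Step 5: p0@ESC p1@ESC p2@ESC -> at (2,1): 0 [-], cum=3
Total visits = 3

Answer: 3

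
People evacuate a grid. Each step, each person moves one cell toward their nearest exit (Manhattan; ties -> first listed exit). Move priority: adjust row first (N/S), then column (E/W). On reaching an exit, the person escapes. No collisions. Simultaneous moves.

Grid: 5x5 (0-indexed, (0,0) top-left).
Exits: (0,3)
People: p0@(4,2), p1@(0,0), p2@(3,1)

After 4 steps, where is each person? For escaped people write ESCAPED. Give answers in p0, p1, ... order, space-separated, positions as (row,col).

Step 1: p0:(4,2)->(3,2) | p1:(0,0)->(0,1) | p2:(3,1)->(2,1)
Step 2: p0:(3,2)->(2,2) | p1:(0,1)->(0,2) | p2:(2,1)->(1,1)
Step 3: p0:(2,2)->(1,2) | p1:(0,2)->(0,3)->EXIT | p2:(1,1)->(0,1)
Step 4: p0:(1,2)->(0,2) | p1:escaped | p2:(0,1)->(0,2)

(0,2) ESCAPED (0,2)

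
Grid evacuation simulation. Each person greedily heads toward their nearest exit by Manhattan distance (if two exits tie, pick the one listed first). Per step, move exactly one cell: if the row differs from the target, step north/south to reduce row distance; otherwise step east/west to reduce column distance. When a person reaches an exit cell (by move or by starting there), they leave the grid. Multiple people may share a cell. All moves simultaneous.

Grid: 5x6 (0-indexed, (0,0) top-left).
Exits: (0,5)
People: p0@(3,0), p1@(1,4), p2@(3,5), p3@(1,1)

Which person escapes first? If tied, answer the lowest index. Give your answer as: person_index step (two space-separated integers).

Step 1: p0:(3,0)->(2,0) | p1:(1,4)->(0,4) | p2:(3,5)->(2,5) | p3:(1,1)->(0,1)
Step 2: p0:(2,0)->(1,0) | p1:(0,4)->(0,5)->EXIT | p2:(2,5)->(1,5) | p3:(0,1)->(0,2)
Step 3: p0:(1,0)->(0,0) | p1:escaped | p2:(1,5)->(0,5)->EXIT | p3:(0,2)->(0,3)
Step 4: p0:(0,0)->(0,1) | p1:escaped | p2:escaped | p3:(0,3)->(0,4)
Step 5: p0:(0,1)->(0,2) | p1:escaped | p2:escaped | p3:(0,4)->(0,5)->EXIT
Step 6: p0:(0,2)->(0,3) | p1:escaped | p2:escaped | p3:escaped
Step 7: p0:(0,3)->(0,4) | p1:escaped | p2:escaped | p3:escaped
Step 8: p0:(0,4)->(0,5)->EXIT | p1:escaped | p2:escaped | p3:escaped
Exit steps: [8, 2, 3, 5]
First to escape: p1 at step 2

Answer: 1 2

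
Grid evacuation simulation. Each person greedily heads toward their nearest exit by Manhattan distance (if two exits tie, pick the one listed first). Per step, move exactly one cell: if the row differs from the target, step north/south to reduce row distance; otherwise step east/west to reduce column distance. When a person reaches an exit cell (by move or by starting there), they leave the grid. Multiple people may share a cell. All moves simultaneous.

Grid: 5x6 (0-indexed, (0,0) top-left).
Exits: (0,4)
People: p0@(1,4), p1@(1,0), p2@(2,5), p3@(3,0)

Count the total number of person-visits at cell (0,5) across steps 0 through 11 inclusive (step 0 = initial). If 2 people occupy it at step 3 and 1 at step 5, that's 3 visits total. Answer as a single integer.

Answer: 1

Derivation:
Step 0: p0@(1,4) p1@(1,0) p2@(2,5) p3@(3,0) -> at (0,5): 0 [-], cum=0
Step 1: p0@ESC p1@(0,0) p2@(1,5) p3@(2,0) -> at (0,5): 0 [-], cum=0
Step 2: p0@ESC p1@(0,1) p2@(0,5) p3@(1,0) -> at (0,5): 1 [p2], cum=1
Step 3: p0@ESC p1@(0,2) p2@ESC p3@(0,0) -> at (0,5): 0 [-], cum=1
Step 4: p0@ESC p1@(0,3) p2@ESC p3@(0,1) -> at (0,5): 0 [-], cum=1
Step 5: p0@ESC p1@ESC p2@ESC p3@(0,2) -> at (0,5): 0 [-], cum=1
Step 6: p0@ESC p1@ESC p2@ESC p3@(0,3) -> at (0,5): 0 [-], cum=1
Step 7: p0@ESC p1@ESC p2@ESC p3@ESC -> at (0,5): 0 [-], cum=1
Total visits = 1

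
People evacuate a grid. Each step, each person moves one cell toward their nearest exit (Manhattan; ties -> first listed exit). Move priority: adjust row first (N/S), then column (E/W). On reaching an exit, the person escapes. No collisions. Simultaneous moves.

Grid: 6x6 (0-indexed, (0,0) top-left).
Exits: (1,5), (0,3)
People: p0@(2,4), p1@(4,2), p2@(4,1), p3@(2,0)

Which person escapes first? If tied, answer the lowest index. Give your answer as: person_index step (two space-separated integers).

Answer: 0 2

Derivation:
Step 1: p0:(2,4)->(1,4) | p1:(4,2)->(3,2) | p2:(4,1)->(3,1) | p3:(2,0)->(1,0)
Step 2: p0:(1,4)->(1,5)->EXIT | p1:(3,2)->(2,2) | p2:(3,1)->(2,1) | p3:(1,0)->(0,0)
Step 3: p0:escaped | p1:(2,2)->(1,2) | p2:(2,1)->(1,1) | p3:(0,0)->(0,1)
Step 4: p0:escaped | p1:(1,2)->(0,2) | p2:(1,1)->(0,1) | p3:(0,1)->(0,2)
Step 5: p0:escaped | p1:(0,2)->(0,3)->EXIT | p2:(0,1)->(0,2) | p3:(0,2)->(0,3)->EXIT
Step 6: p0:escaped | p1:escaped | p2:(0,2)->(0,3)->EXIT | p3:escaped
Exit steps: [2, 5, 6, 5]
First to escape: p0 at step 2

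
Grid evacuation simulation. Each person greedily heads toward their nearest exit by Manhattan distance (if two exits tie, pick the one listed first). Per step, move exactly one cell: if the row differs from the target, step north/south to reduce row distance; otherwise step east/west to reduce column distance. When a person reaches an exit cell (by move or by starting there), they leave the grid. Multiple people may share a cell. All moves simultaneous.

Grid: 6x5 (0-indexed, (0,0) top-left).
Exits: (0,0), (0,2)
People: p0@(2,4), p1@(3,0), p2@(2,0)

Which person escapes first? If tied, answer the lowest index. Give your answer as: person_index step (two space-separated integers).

Answer: 2 2

Derivation:
Step 1: p0:(2,4)->(1,4) | p1:(3,0)->(2,0) | p2:(2,0)->(1,0)
Step 2: p0:(1,4)->(0,4) | p1:(2,0)->(1,0) | p2:(1,0)->(0,0)->EXIT
Step 3: p0:(0,4)->(0,3) | p1:(1,0)->(0,0)->EXIT | p2:escaped
Step 4: p0:(0,3)->(0,2)->EXIT | p1:escaped | p2:escaped
Exit steps: [4, 3, 2]
First to escape: p2 at step 2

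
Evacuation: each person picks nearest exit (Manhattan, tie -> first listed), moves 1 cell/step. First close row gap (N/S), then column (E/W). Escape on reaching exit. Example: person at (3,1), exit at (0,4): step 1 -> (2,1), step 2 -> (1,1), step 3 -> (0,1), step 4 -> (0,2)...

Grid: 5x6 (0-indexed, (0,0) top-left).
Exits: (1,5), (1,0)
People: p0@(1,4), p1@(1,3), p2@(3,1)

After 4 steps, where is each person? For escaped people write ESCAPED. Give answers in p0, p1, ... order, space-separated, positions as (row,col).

Step 1: p0:(1,4)->(1,5)->EXIT | p1:(1,3)->(1,4) | p2:(3,1)->(2,1)
Step 2: p0:escaped | p1:(1,4)->(1,5)->EXIT | p2:(2,1)->(1,1)
Step 3: p0:escaped | p1:escaped | p2:(1,1)->(1,0)->EXIT

ESCAPED ESCAPED ESCAPED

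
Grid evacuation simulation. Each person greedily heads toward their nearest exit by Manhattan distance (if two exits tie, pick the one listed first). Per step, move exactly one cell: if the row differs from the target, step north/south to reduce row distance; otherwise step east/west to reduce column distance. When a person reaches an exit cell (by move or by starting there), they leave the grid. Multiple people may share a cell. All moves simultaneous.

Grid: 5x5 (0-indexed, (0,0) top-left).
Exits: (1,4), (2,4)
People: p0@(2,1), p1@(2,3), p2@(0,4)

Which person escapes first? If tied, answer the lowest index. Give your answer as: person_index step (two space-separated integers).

Answer: 1 1

Derivation:
Step 1: p0:(2,1)->(2,2) | p1:(2,3)->(2,4)->EXIT | p2:(0,4)->(1,4)->EXIT
Step 2: p0:(2,2)->(2,3) | p1:escaped | p2:escaped
Step 3: p0:(2,3)->(2,4)->EXIT | p1:escaped | p2:escaped
Exit steps: [3, 1, 1]
First to escape: p1 at step 1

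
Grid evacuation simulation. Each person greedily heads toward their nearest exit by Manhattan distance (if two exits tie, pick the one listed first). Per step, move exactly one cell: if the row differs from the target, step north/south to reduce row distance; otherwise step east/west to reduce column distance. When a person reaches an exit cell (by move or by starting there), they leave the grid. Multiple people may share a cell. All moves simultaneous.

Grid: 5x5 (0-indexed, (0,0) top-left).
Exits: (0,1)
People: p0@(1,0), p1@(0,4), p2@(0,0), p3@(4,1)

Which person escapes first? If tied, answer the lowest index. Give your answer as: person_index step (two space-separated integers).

Answer: 2 1

Derivation:
Step 1: p0:(1,0)->(0,0) | p1:(0,4)->(0,3) | p2:(0,0)->(0,1)->EXIT | p3:(4,1)->(3,1)
Step 2: p0:(0,0)->(0,1)->EXIT | p1:(0,3)->(0,2) | p2:escaped | p3:(3,1)->(2,1)
Step 3: p0:escaped | p1:(0,2)->(0,1)->EXIT | p2:escaped | p3:(2,1)->(1,1)
Step 4: p0:escaped | p1:escaped | p2:escaped | p3:(1,1)->(0,1)->EXIT
Exit steps: [2, 3, 1, 4]
First to escape: p2 at step 1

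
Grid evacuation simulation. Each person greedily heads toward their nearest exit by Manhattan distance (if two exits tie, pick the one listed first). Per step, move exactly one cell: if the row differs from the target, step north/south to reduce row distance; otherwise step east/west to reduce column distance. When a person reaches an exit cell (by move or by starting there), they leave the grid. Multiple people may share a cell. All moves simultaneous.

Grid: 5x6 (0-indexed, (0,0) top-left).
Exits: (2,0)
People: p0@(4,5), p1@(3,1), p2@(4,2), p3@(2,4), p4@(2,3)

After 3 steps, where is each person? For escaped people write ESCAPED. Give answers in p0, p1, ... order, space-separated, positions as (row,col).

Step 1: p0:(4,5)->(3,5) | p1:(3,1)->(2,1) | p2:(4,2)->(3,2) | p3:(2,4)->(2,3) | p4:(2,3)->(2,2)
Step 2: p0:(3,5)->(2,5) | p1:(2,1)->(2,0)->EXIT | p2:(3,2)->(2,2) | p3:(2,3)->(2,2) | p4:(2,2)->(2,1)
Step 3: p0:(2,5)->(2,4) | p1:escaped | p2:(2,2)->(2,1) | p3:(2,2)->(2,1) | p4:(2,1)->(2,0)->EXIT

(2,4) ESCAPED (2,1) (2,1) ESCAPED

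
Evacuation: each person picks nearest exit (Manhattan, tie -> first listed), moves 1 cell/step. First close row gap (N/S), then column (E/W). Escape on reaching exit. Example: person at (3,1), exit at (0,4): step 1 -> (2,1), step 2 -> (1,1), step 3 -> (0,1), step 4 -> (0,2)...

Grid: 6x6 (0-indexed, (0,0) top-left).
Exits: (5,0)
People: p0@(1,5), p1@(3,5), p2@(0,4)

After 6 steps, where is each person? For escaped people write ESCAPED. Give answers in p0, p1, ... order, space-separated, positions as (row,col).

Step 1: p0:(1,5)->(2,5) | p1:(3,5)->(4,5) | p2:(0,4)->(1,4)
Step 2: p0:(2,5)->(3,5) | p1:(4,5)->(5,5) | p2:(1,4)->(2,4)
Step 3: p0:(3,5)->(4,5) | p1:(5,5)->(5,4) | p2:(2,4)->(3,4)
Step 4: p0:(4,5)->(5,5) | p1:(5,4)->(5,3) | p2:(3,4)->(4,4)
Step 5: p0:(5,5)->(5,4) | p1:(5,3)->(5,2) | p2:(4,4)->(5,4)
Step 6: p0:(5,4)->(5,3) | p1:(5,2)->(5,1) | p2:(5,4)->(5,3)

(5,3) (5,1) (5,3)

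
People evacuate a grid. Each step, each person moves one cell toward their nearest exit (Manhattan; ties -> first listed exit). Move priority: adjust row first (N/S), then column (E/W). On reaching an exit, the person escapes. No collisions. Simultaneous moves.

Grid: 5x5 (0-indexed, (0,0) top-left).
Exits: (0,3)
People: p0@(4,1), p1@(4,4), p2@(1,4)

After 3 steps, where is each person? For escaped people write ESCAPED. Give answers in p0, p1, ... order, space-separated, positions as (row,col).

Step 1: p0:(4,1)->(3,1) | p1:(4,4)->(3,4) | p2:(1,4)->(0,4)
Step 2: p0:(3,1)->(2,1) | p1:(3,4)->(2,4) | p2:(0,4)->(0,3)->EXIT
Step 3: p0:(2,1)->(1,1) | p1:(2,4)->(1,4) | p2:escaped

(1,1) (1,4) ESCAPED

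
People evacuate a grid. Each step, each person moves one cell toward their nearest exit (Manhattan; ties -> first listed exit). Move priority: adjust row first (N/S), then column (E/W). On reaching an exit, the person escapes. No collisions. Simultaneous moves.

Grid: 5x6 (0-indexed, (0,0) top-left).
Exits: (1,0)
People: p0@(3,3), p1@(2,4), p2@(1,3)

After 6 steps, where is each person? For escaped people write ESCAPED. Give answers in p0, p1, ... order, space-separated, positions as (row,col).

Step 1: p0:(3,3)->(2,3) | p1:(2,4)->(1,4) | p2:(1,3)->(1,2)
Step 2: p0:(2,3)->(1,3) | p1:(1,4)->(1,3) | p2:(1,2)->(1,1)
Step 3: p0:(1,3)->(1,2) | p1:(1,3)->(1,2) | p2:(1,1)->(1,0)->EXIT
Step 4: p0:(1,2)->(1,1) | p1:(1,2)->(1,1) | p2:escaped
Step 5: p0:(1,1)->(1,0)->EXIT | p1:(1,1)->(1,0)->EXIT | p2:escaped

ESCAPED ESCAPED ESCAPED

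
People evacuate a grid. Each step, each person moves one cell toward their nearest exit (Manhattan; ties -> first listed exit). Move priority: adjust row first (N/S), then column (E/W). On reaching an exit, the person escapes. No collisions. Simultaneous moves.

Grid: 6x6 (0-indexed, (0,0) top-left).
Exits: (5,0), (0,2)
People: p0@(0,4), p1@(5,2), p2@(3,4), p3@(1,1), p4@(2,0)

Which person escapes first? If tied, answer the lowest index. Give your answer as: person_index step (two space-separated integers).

Answer: 0 2

Derivation:
Step 1: p0:(0,4)->(0,3) | p1:(5,2)->(5,1) | p2:(3,4)->(2,4) | p3:(1,1)->(0,1) | p4:(2,0)->(3,0)
Step 2: p0:(0,3)->(0,2)->EXIT | p1:(5,1)->(5,0)->EXIT | p2:(2,4)->(1,4) | p3:(0,1)->(0,2)->EXIT | p4:(3,0)->(4,0)
Step 3: p0:escaped | p1:escaped | p2:(1,4)->(0,4) | p3:escaped | p4:(4,0)->(5,0)->EXIT
Step 4: p0:escaped | p1:escaped | p2:(0,4)->(0,3) | p3:escaped | p4:escaped
Step 5: p0:escaped | p1:escaped | p2:(0,3)->(0,2)->EXIT | p3:escaped | p4:escaped
Exit steps: [2, 2, 5, 2, 3]
First to escape: p0 at step 2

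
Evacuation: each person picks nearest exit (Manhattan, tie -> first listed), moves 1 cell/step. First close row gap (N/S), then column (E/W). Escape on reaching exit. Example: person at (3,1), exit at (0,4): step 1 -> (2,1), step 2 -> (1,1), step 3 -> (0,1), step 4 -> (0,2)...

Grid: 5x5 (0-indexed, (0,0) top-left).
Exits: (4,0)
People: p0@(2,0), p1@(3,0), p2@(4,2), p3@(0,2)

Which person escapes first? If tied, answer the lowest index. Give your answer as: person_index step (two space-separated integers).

Step 1: p0:(2,0)->(3,0) | p1:(3,0)->(4,0)->EXIT | p2:(4,2)->(4,1) | p3:(0,2)->(1,2)
Step 2: p0:(3,0)->(4,0)->EXIT | p1:escaped | p2:(4,1)->(4,0)->EXIT | p3:(1,2)->(2,2)
Step 3: p0:escaped | p1:escaped | p2:escaped | p3:(2,2)->(3,2)
Step 4: p0:escaped | p1:escaped | p2:escaped | p3:(3,2)->(4,2)
Step 5: p0:escaped | p1:escaped | p2:escaped | p3:(4,2)->(4,1)
Step 6: p0:escaped | p1:escaped | p2:escaped | p3:(4,1)->(4,0)->EXIT
Exit steps: [2, 1, 2, 6]
First to escape: p1 at step 1

Answer: 1 1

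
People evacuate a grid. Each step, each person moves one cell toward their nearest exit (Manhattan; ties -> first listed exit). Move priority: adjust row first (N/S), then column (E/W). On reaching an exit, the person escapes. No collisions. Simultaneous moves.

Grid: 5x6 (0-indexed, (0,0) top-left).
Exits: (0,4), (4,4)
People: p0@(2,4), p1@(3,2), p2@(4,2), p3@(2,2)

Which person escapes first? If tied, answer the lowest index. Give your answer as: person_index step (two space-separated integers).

Step 1: p0:(2,4)->(1,4) | p1:(3,2)->(4,2) | p2:(4,2)->(4,3) | p3:(2,2)->(1,2)
Step 2: p0:(1,4)->(0,4)->EXIT | p1:(4,2)->(4,3) | p2:(4,3)->(4,4)->EXIT | p3:(1,2)->(0,2)
Step 3: p0:escaped | p1:(4,3)->(4,4)->EXIT | p2:escaped | p3:(0,2)->(0,3)
Step 4: p0:escaped | p1:escaped | p2:escaped | p3:(0,3)->(0,4)->EXIT
Exit steps: [2, 3, 2, 4]
First to escape: p0 at step 2

Answer: 0 2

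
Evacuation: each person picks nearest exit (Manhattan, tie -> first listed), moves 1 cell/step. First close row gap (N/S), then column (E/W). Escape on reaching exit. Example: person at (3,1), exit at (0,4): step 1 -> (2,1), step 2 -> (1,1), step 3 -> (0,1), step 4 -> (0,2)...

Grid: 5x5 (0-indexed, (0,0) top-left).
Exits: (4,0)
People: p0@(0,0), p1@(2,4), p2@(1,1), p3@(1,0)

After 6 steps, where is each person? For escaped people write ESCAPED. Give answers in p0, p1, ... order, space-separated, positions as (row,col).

Step 1: p0:(0,0)->(1,0) | p1:(2,4)->(3,4) | p2:(1,1)->(2,1) | p3:(1,0)->(2,0)
Step 2: p0:(1,0)->(2,0) | p1:(3,4)->(4,4) | p2:(2,1)->(3,1) | p3:(2,0)->(3,0)
Step 3: p0:(2,0)->(3,0) | p1:(4,4)->(4,3) | p2:(3,1)->(4,1) | p3:(3,0)->(4,0)->EXIT
Step 4: p0:(3,0)->(4,0)->EXIT | p1:(4,3)->(4,2) | p2:(4,1)->(4,0)->EXIT | p3:escaped
Step 5: p0:escaped | p1:(4,2)->(4,1) | p2:escaped | p3:escaped
Step 6: p0:escaped | p1:(4,1)->(4,0)->EXIT | p2:escaped | p3:escaped

ESCAPED ESCAPED ESCAPED ESCAPED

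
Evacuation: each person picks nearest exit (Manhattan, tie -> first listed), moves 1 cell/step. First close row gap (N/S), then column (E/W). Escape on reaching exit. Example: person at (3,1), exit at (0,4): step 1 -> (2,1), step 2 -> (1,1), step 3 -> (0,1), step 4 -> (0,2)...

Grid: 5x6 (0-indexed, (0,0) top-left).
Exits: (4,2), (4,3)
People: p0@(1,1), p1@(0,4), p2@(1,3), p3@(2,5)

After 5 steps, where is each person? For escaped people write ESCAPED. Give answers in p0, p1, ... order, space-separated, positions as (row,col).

Step 1: p0:(1,1)->(2,1) | p1:(0,4)->(1,4) | p2:(1,3)->(2,3) | p3:(2,5)->(3,5)
Step 2: p0:(2,1)->(3,1) | p1:(1,4)->(2,4) | p2:(2,3)->(3,3) | p3:(3,5)->(4,5)
Step 3: p0:(3,1)->(4,1) | p1:(2,4)->(3,4) | p2:(3,3)->(4,3)->EXIT | p3:(4,5)->(4,4)
Step 4: p0:(4,1)->(4,2)->EXIT | p1:(3,4)->(4,4) | p2:escaped | p3:(4,4)->(4,3)->EXIT
Step 5: p0:escaped | p1:(4,4)->(4,3)->EXIT | p2:escaped | p3:escaped

ESCAPED ESCAPED ESCAPED ESCAPED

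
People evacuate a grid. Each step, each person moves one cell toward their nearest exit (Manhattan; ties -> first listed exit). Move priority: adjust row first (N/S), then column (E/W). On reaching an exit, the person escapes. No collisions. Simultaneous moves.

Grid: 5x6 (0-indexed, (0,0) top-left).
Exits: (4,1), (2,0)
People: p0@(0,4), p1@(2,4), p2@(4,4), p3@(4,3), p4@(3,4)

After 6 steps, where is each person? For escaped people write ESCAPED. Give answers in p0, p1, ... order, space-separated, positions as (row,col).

Step 1: p0:(0,4)->(1,4) | p1:(2,4)->(2,3) | p2:(4,4)->(4,3) | p3:(4,3)->(4,2) | p4:(3,4)->(4,4)
Step 2: p0:(1,4)->(2,4) | p1:(2,3)->(2,2) | p2:(4,3)->(4,2) | p3:(4,2)->(4,1)->EXIT | p4:(4,4)->(4,3)
Step 3: p0:(2,4)->(2,3) | p1:(2,2)->(2,1) | p2:(4,2)->(4,1)->EXIT | p3:escaped | p4:(4,3)->(4,2)
Step 4: p0:(2,3)->(2,2) | p1:(2,1)->(2,0)->EXIT | p2:escaped | p3:escaped | p4:(4,2)->(4,1)->EXIT
Step 5: p0:(2,2)->(2,1) | p1:escaped | p2:escaped | p3:escaped | p4:escaped
Step 6: p0:(2,1)->(2,0)->EXIT | p1:escaped | p2:escaped | p3:escaped | p4:escaped

ESCAPED ESCAPED ESCAPED ESCAPED ESCAPED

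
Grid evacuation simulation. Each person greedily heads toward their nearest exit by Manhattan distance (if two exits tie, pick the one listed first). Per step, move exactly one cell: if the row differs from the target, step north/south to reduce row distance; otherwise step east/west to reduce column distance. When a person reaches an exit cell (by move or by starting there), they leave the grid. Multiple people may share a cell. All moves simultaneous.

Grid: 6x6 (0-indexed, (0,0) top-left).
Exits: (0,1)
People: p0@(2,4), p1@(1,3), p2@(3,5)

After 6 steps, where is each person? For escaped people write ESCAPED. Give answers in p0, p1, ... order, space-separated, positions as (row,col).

Step 1: p0:(2,4)->(1,4) | p1:(1,3)->(0,3) | p2:(3,5)->(2,5)
Step 2: p0:(1,4)->(0,4) | p1:(0,3)->(0,2) | p2:(2,5)->(1,5)
Step 3: p0:(0,4)->(0,3) | p1:(0,2)->(0,1)->EXIT | p2:(1,5)->(0,5)
Step 4: p0:(0,3)->(0,2) | p1:escaped | p2:(0,5)->(0,4)
Step 5: p0:(0,2)->(0,1)->EXIT | p1:escaped | p2:(0,4)->(0,3)
Step 6: p0:escaped | p1:escaped | p2:(0,3)->(0,2)

ESCAPED ESCAPED (0,2)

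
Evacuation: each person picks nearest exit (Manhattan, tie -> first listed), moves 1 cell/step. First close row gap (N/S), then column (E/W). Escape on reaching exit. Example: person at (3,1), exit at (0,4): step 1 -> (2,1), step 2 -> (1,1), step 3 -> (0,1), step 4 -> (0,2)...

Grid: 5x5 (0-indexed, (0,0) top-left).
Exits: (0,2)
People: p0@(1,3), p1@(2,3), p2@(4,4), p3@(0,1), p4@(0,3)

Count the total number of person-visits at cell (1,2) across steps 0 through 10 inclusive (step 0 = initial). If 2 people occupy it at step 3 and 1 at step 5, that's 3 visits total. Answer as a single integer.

Step 0: p0@(1,3) p1@(2,3) p2@(4,4) p3@(0,1) p4@(0,3) -> at (1,2): 0 [-], cum=0
Step 1: p0@(0,3) p1@(1,3) p2@(3,4) p3@ESC p4@ESC -> at (1,2): 0 [-], cum=0
Step 2: p0@ESC p1@(0,3) p2@(2,4) p3@ESC p4@ESC -> at (1,2): 0 [-], cum=0
Step 3: p0@ESC p1@ESC p2@(1,4) p3@ESC p4@ESC -> at (1,2): 0 [-], cum=0
Step 4: p0@ESC p1@ESC p2@(0,4) p3@ESC p4@ESC -> at (1,2): 0 [-], cum=0
Step 5: p0@ESC p1@ESC p2@(0,3) p3@ESC p4@ESC -> at (1,2): 0 [-], cum=0
Step 6: p0@ESC p1@ESC p2@ESC p3@ESC p4@ESC -> at (1,2): 0 [-], cum=0
Total visits = 0

Answer: 0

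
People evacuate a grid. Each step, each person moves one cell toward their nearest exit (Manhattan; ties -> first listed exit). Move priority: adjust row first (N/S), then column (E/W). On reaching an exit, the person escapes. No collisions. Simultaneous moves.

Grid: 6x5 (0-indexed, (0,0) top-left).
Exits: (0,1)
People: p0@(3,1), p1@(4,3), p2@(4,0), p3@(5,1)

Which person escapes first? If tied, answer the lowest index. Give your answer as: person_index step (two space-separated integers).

Step 1: p0:(3,1)->(2,1) | p1:(4,3)->(3,3) | p2:(4,0)->(3,0) | p3:(5,1)->(4,1)
Step 2: p0:(2,1)->(1,1) | p1:(3,3)->(2,3) | p2:(3,0)->(2,0) | p3:(4,1)->(3,1)
Step 3: p0:(1,1)->(0,1)->EXIT | p1:(2,3)->(1,3) | p2:(2,0)->(1,0) | p3:(3,1)->(2,1)
Step 4: p0:escaped | p1:(1,3)->(0,3) | p2:(1,0)->(0,0) | p3:(2,1)->(1,1)
Step 5: p0:escaped | p1:(0,3)->(0,2) | p2:(0,0)->(0,1)->EXIT | p3:(1,1)->(0,1)->EXIT
Step 6: p0:escaped | p1:(0,2)->(0,1)->EXIT | p2:escaped | p3:escaped
Exit steps: [3, 6, 5, 5]
First to escape: p0 at step 3

Answer: 0 3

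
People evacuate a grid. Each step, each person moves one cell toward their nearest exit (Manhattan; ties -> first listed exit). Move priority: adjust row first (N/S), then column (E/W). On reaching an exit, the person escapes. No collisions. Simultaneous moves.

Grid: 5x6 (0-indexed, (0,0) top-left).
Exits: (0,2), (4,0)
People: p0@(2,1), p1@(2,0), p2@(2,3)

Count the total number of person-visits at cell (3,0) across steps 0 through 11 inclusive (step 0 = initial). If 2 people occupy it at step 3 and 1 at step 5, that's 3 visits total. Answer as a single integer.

Answer: 1

Derivation:
Step 0: p0@(2,1) p1@(2,0) p2@(2,3) -> at (3,0): 0 [-], cum=0
Step 1: p0@(1,1) p1@(3,0) p2@(1,3) -> at (3,0): 1 [p1], cum=1
Step 2: p0@(0,1) p1@ESC p2@(0,3) -> at (3,0): 0 [-], cum=1
Step 3: p0@ESC p1@ESC p2@ESC -> at (3,0): 0 [-], cum=1
Total visits = 1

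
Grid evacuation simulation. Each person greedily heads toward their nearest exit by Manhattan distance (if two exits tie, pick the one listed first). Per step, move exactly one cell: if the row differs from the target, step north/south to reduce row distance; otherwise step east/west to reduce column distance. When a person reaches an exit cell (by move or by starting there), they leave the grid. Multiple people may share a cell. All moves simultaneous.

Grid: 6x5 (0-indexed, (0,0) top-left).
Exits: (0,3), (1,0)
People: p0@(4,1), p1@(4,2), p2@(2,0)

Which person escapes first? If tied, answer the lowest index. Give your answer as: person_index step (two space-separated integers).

Answer: 2 1

Derivation:
Step 1: p0:(4,1)->(3,1) | p1:(4,2)->(3,2) | p2:(2,0)->(1,0)->EXIT
Step 2: p0:(3,1)->(2,1) | p1:(3,2)->(2,2) | p2:escaped
Step 3: p0:(2,1)->(1,1) | p1:(2,2)->(1,2) | p2:escaped
Step 4: p0:(1,1)->(1,0)->EXIT | p1:(1,2)->(0,2) | p2:escaped
Step 5: p0:escaped | p1:(0,2)->(0,3)->EXIT | p2:escaped
Exit steps: [4, 5, 1]
First to escape: p2 at step 1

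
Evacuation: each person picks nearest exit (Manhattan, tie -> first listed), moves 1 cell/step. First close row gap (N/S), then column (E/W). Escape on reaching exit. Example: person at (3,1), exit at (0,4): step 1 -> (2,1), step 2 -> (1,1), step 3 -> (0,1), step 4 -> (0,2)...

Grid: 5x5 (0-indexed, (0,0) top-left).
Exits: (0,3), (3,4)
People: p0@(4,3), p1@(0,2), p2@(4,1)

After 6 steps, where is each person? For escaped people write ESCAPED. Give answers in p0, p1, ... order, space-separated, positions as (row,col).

Step 1: p0:(4,3)->(3,3) | p1:(0,2)->(0,3)->EXIT | p2:(4,1)->(3,1)
Step 2: p0:(3,3)->(3,4)->EXIT | p1:escaped | p2:(3,1)->(3,2)
Step 3: p0:escaped | p1:escaped | p2:(3,2)->(3,3)
Step 4: p0:escaped | p1:escaped | p2:(3,3)->(3,4)->EXIT

ESCAPED ESCAPED ESCAPED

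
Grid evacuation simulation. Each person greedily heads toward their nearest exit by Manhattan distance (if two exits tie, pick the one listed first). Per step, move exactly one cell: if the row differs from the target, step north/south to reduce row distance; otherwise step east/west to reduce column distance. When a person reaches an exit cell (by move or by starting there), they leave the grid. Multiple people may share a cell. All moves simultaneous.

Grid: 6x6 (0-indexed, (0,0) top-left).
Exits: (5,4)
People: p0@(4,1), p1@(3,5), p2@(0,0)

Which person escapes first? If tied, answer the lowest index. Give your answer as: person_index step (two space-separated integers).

Step 1: p0:(4,1)->(5,1) | p1:(3,5)->(4,5) | p2:(0,0)->(1,0)
Step 2: p0:(5,1)->(5,2) | p1:(4,5)->(5,5) | p2:(1,0)->(2,0)
Step 3: p0:(5,2)->(5,3) | p1:(5,5)->(5,4)->EXIT | p2:(2,0)->(3,0)
Step 4: p0:(5,3)->(5,4)->EXIT | p1:escaped | p2:(3,0)->(4,0)
Step 5: p0:escaped | p1:escaped | p2:(4,0)->(5,0)
Step 6: p0:escaped | p1:escaped | p2:(5,0)->(5,1)
Step 7: p0:escaped | p1:escaped | p2:(5,1)->(5,2)
Step 8: p0:escaped | p1:escaped | p2:(5,2)->(5,3)
Step 9: p0:escaped | p1:escaped | p2:(5,3)->(5,4)->EXIT
Exit steps: [4, 3, 9]
First to escape: p1 at step 3

Answer: 1 3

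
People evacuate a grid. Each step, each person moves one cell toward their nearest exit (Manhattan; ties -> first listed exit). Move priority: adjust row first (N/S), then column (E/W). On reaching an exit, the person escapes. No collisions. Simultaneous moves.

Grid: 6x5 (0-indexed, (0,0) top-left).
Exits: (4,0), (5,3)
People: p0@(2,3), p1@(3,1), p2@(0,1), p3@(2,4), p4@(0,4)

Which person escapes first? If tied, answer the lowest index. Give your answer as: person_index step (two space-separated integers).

Answer: 1 2

Derivation:
Step 1: p0:(2,3)->(3,3) | p1:(3,1)->(4,1) | p2:(0,1)->(1,1) | p3:(2,4)->(3,4) | p4:(0,4)->(1,4)
Step 2: p0:(3,3)->(4,3) | p1:(4,1)->(4,0)->EXIT | p2:(1,1)->(2,1) | p3:(3,4)->(4,4) | p4:(1,4)->(2,4)
Step 3: p0:(4,3)->(5,3)->EXIT | p1:escaped | p2:(2,1)->(3,1) | p3:(4,4)->(5,4) | p4:(2,4)->(3,4)
Step 4: p0:escaped | p1:escaped | p2:(3,1)->(4,1) | p3:(5,4)->(5,3)->EXIT | p4:(3,4)->(4,4)
Step 5: p0:escaped | p1:escaped | p2:(4,1)->(4,0)->EXIT | p3:escaped | p4:(4,4)->(5,4)
Step 6: p0:escaped | p1:escaped | p2:escaped | p3:escaped | p4:(5,4)->(5,3)->EXIT
Exit steps: [3, 2, 5, 4, 6]
First to escape: p1 at step 2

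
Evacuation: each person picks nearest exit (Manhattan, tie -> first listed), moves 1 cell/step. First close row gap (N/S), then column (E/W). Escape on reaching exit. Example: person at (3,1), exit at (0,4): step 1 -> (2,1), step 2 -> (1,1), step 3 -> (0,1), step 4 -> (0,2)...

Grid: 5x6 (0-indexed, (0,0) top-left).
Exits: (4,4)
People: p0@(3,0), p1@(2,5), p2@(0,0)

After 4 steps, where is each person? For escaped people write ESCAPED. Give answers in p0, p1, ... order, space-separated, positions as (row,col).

Step 1: p0:(3,0)->(4,0) | p1:(2,5)->(3,5) | p2:(0,0)->(1,0)
Step 2: p0:(4,0)->(4,1) | p1:(3,5)->(4,5) | p2:(1,0)->(2,0)
Step 3: p0:(4,1)->(4,2) | p1:(4,5)->(4,4)->EXIT | p2:(2,0)->(3,0)
Step 4: p0:(4,2)->(4,3) | p1:escaped | p2:(3,0)->(4,0)

(4,3) ESCAPED (4,0)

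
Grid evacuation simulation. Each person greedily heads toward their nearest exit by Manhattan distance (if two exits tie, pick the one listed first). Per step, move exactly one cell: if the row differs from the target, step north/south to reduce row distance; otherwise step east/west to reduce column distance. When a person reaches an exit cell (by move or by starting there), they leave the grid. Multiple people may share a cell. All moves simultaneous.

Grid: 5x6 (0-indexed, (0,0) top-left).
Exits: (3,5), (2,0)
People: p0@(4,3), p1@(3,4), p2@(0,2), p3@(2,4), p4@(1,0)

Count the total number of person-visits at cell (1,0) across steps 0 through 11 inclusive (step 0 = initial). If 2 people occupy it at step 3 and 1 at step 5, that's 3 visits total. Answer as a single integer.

Answer: 1

Derivation:
Step 0: p0@(4,3) p1@(3,4) p2@(0,2) p3@(2,4) p4@(1,0) -> at (1,0): 1 [p4], cum=1
Step 1: p0@(3,3) p1@ESC p2@(1,2) p3@(3,4) p4@ESC -> at (1,0): 0 [-], cum=1
Step 2: p0@(3,4) p1@ESC p2@(2,2) p3@ESC p4@ESC -> at (1,0): 0 [-], cum=1
Step 3: p0@ESC p1@ESC p2@(2,1) p3@ESC p4@ESC -> at (1,0): 0 [-], cum=1
Step 4: p0@ESC p1@ESC p2@ESC p3@ESC p4@ESC -> at (1,0): 0 [-], cum=1
Total visits = 1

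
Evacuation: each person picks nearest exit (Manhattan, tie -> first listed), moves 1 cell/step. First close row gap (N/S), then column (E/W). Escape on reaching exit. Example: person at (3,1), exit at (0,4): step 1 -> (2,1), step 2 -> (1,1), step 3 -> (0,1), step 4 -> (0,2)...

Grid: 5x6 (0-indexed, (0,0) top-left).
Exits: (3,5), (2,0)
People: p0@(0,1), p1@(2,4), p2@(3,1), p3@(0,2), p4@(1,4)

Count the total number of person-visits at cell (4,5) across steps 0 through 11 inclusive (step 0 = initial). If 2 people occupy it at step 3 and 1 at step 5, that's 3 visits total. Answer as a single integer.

Answer: 0

Derivation:
Step 0: p0@(0,1) p1@(2,4) p2@(3,1) p3@(0,2) p4@(1,4) -> at (4,5): 0 [-], cum=0
Step 1: p0@(1,1) p1@(3,4) p2@(2,1) p3@(1,2) p4@(2,4) -> at (4,5): 0 [-], cum=0
Step 2: p0@(2,1) p1@ESC p2@ESC p3@(2,2) p4@(3,4) -> at (4,5): 0 [-], cum=0
Step 3: p0@ESC p1@ESC p2@ESC p3@(2,1) p4@ESC -> at (4,5): 0 [-], cum=0
Step 4: p0@ESC p1@ESC p2@ESC p3@ESC p4@ESC -> at (4,5): 0 [-], cum=0
Total visits = 0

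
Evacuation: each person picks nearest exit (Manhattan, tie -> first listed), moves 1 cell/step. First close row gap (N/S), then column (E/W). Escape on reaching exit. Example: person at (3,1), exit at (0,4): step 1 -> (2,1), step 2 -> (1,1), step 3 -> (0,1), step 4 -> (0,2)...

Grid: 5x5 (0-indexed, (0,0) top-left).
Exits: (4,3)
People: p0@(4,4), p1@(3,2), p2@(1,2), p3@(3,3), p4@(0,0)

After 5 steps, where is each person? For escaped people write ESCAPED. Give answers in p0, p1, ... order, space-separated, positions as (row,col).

Step 1: p0:(4,4)->(4,3)->EXIT | p1:(3,2)->(4,2) | p2:(1,2)->(2,2) | p3:(3,3)->(4,3)->EXIT | p4:(0,0)->(1,0)
Step 2: p0:escaped | p1:(4,2)->(4,3)->EXIT | p2:(2,2)->(3,2) | p3:escaped | p4:(1,0)->(2,0)
Step 3: p0:escaped | p1:escaped | p2:(3,2)->(4,2) | p3:escaped | p4:(2,0)->(3,0)
Step 4: p0:escaped | p1:escaped | p2:(4,2)->(4,3)->EXIT | p3:escaped | p4:(3,0)->(4,0)
Step 5: p0:escaped | p1:escaped | p2:escaped | p3:escaped | p4:(4,0)->(4,1)

ESCAPED ESCAPED ESCAPED ESCAPED (4,1)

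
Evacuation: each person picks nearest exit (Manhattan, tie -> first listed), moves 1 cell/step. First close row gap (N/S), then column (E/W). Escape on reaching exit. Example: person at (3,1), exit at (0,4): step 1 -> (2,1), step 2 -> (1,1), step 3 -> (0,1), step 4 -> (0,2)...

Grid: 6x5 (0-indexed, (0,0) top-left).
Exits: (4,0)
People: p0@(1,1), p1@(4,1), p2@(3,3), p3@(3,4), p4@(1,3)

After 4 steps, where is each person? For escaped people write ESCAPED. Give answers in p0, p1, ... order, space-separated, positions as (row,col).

Step 1: p0:(1,1)->(2,1) | p1:(4,1)->(4,0)->EXIT | p2:(3,3)->(4,3) | p3:(3,4)->(4,4) | p4:(1,3)->(2,3)
Step 2: p0:(2,1)->(3,1) | p1:escaped | p2:(4,3)->(4,2) | p3:(4,4)->(4,3) | p4:(2,3)->(3,3)
Step 3: p0:(3,1)->(4,1) | p1:escaped | p2:(4,2)->(4,1) | p3:(4,3)->(4,2) | p4:(3,3)->(4,3)
Step 4: p0:(4,1)->(4,0)->EXIT | p1:escaped | p2:(4,1)->(4,0)->EXIT | p3:(4,2)->(4,1) | p4:(4,3)->(4,2)

ESCAPED ESCAPED ESCAPED (4,1) (4,2)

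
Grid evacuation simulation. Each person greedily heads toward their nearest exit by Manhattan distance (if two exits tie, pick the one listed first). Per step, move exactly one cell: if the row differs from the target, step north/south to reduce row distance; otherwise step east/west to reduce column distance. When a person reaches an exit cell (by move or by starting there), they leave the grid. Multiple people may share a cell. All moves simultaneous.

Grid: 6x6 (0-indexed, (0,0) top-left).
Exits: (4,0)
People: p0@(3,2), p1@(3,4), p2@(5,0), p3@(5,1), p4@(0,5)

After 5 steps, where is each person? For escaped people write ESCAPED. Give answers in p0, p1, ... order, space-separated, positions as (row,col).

Step 1: p0:(3,2)->(4,2) | p1:(3,4)->(4,4) | p2:(5,0)->(4,0)->EXIT | p3:(5,1)->(4,1) | p4:(0,5)->(1,5)
Step 2: p0:(4,2)->(4,1) | p1:(4,4)->(4,3) | p2:escaped | p3:(4,1)->(4,0)->EXIT | p4:(1,5)->(2,5)
Step 3: p0:(4,1)->(4,0)->EXIT | p1:(4,3)->(4,2) | p2:escaped | p3:escaped | p4:(2,5)->(3,5)
Step 4: p0:escaped | p1:(4,2)->(4,1) | p2:escaped | p3:escaped | p4:(3,5)->(4,5)
Step 5: p0:escaped | p1:(4,1)->(4,0)->EXIT | p2:escaped | p3:escaped | p4:(4,5)->(4,4)

ESCAPED ESCAPED ESCAPED ESCAPED (4,4)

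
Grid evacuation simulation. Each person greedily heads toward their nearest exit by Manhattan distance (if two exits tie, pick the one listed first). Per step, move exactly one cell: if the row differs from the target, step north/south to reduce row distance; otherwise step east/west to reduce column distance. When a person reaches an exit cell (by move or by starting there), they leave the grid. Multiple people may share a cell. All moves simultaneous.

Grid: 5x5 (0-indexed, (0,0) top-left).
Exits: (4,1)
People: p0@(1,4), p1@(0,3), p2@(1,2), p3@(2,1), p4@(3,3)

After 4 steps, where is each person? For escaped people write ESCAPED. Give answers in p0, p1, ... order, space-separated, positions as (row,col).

Step 1: p0:(1,4)->(2,4) | p1:(0,3)->(1,3) | p2:(1,2)->(2,2) | p3:(2,1)->(3,1) | p4:(3,3)->(4,3)
Step 2: p0:(2,4)->(3,4) | p1:(1,3)->(2,3) | p2:(2,2)->(3,2) | p3:(3,1)->(4,1)->EXIT | p4:(4,3)->(4,2)
Step 3: p0:(3,4)->(4,4) | p1:(2,3)->(3,3) | p2:(3,2)->(4,2) | p3:escaped | p4:(4,2)->(4,1)->EXIT
Step 4: p0:(4,4)->(4,3) | p1:(3,3)->(4,3) | p2:(4,2)->(4,1)->EXIT | p3:escaped | p4:escaped

(4,3) (4,3) ESCAPED ESCAPED ESCAPED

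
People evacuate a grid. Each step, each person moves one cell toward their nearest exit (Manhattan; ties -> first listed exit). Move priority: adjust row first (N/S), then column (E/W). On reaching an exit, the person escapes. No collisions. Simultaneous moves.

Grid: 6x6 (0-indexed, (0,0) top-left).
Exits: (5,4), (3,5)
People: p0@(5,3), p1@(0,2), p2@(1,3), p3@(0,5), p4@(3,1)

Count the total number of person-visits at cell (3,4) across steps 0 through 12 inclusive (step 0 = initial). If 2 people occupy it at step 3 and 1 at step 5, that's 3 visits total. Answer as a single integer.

Answer: 3

Derivation:
Step 0: p0@(5,3) p1@(0,2) p2@(1,3) p3@(0,5) p4@(3,1) -> at (3,4): 0 [-], cum=0
Step 1: p0@ESC p1@(1,2) p2@(2,3) p3@(1,5) p4@(3,2) -> at (3,4): 0 [-], cum=0
Step 2: p0@ESC p1@(2,2) p2@(3,3) p3@(2,5) p4@(3,3) -> at (3,4): 0 [-], cum=0
Step 3: p0@ESC p1@(3,2) p2@(3,4) p3@ESC p4@(3,4) -> at (3,4): 2 [p2,p4], cum=2
Step 4: p0@ESC p1@(3,3) p2@ESC p3@ESC p4@ESC -> at (3,4): 0 [-], cum=2
Step 5: p0@ESC p1@(3,4) p2@ESC p3@ESC p4@ESC -> at (3,4): 1 [p1], cum=3
Step 6: p0@ESC p1@ESC p2@ESC p3@ESC p4@ESC -> at (3,4): 0 [-], cum=3
Total visits = 3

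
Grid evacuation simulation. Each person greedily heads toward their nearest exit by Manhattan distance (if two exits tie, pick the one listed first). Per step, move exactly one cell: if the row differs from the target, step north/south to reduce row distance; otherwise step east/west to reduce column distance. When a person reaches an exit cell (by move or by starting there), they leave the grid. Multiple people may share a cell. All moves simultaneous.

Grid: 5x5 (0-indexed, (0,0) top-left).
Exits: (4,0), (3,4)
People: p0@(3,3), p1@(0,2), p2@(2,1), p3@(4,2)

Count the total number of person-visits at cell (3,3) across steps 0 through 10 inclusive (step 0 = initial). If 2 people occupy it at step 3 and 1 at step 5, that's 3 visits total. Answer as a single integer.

Answer: 2

Derivation:
Step 0: p0@(3,3) p1@(0,2) p2@(2,1) p3@(4,2) -> at (3,3): 1 [p0], cum=1
Step 1: p0@ESC p1@(1,2) p2@(3,1) p3@(4,1) -> at (3,3): 0 [-], cum=1
Step 2: p0@ESC p1@(2,2) p2@(4,1) p3@ESC -> at (3,3): 0 [-], cum=1
Step 3: p0@ESC p1@(3,2) p2@ESC p3@ESC -> at (3,3): 0 [-], cum=1
Step 4: p0@ESC p1@(3,3) p2@ESC p3@ESC -> at (3,3): 1 [p1], cum=2
Step 5: p0@ESC p1@ESC p2@ESC p3@ESC -> at (3,3): 0 [-], cum=2
Total visits = 2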